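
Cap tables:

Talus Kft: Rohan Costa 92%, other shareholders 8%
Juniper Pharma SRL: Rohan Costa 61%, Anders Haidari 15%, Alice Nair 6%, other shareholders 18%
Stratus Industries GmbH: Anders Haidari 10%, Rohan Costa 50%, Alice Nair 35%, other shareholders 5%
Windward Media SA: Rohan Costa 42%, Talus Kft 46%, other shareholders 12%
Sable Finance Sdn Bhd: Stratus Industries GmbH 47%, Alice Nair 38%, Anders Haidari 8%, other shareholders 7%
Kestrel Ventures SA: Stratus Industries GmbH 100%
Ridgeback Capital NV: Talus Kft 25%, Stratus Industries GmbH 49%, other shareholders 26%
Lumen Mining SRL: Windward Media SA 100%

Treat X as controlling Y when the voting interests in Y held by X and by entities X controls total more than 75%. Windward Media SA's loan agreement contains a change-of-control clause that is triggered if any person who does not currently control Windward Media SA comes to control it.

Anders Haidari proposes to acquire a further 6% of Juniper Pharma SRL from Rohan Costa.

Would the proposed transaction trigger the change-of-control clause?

No

The purchase adds only to Anders's holdings (Rohan's stake shrinks), so Anders is the only person who could newly come to control Windward.
Anders's largest direct stake is 15% in Juniper, which does not meet the threshold, so Anders controls no company.
Neither Anders nor any entity Anders controls holds any voting interest in Windward.
So before the transaction, Anders does not control Windward.
After the purchase, Anders's direct stake in Juniper rises to 15% + 6% = 21%, and Rohan's stake falls to 55%.
Anders's side now holds 21% of Juniper, not > 75%, so Anders still does not control Juniper.
After the transaction, neither Anders nor any entity Anders controls holds a voting interest in Windward, so Anders still does not control it.
No new person acquires control, so the clause is not triggered.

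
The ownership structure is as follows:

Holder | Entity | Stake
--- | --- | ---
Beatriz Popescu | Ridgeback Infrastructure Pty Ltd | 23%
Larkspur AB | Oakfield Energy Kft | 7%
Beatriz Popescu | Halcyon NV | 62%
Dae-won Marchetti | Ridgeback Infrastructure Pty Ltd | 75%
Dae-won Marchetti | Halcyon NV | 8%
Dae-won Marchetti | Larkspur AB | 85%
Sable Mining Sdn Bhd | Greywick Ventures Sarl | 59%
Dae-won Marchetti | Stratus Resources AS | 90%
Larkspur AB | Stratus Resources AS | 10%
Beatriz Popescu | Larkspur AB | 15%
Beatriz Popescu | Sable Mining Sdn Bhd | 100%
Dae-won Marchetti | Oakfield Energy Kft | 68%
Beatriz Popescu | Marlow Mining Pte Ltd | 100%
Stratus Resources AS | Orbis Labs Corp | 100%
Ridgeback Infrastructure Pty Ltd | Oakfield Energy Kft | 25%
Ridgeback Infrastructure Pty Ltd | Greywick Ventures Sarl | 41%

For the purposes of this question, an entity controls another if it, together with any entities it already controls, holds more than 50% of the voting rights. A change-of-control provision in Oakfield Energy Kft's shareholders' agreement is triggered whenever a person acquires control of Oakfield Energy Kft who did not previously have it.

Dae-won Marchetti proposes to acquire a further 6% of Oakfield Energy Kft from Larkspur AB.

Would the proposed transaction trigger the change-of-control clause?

The purchase adds only to Dae-won's holdings (Larkspur's stake shrinks), so Dae-won is the only person who could newly come to control Oakfield.
Dae-won holds 85% of Larkspur, so Dae-won controls Larkspur.
Dae-won holds 75% of Ridgeback, so Dae-won controls Ridgeback.
Ridgeback and Larkspur and Dae-won together hold 25% + 7% + 68% = 100% of Oakfield, so Dae-won controls Oakfield.
So Dae-won already controls Oakfield before the transaction.
After the purchase, Dae-won's direct stake in Oakfield rises to 68% + 6% = 74%, and Larkspur's stake falls to 1%.
Dae-won controlled Oakfield already, so this is not a new person acquiring control; every other person's position is unchanged or reduced.
No new person acquires control, so the clause is not triggered.

No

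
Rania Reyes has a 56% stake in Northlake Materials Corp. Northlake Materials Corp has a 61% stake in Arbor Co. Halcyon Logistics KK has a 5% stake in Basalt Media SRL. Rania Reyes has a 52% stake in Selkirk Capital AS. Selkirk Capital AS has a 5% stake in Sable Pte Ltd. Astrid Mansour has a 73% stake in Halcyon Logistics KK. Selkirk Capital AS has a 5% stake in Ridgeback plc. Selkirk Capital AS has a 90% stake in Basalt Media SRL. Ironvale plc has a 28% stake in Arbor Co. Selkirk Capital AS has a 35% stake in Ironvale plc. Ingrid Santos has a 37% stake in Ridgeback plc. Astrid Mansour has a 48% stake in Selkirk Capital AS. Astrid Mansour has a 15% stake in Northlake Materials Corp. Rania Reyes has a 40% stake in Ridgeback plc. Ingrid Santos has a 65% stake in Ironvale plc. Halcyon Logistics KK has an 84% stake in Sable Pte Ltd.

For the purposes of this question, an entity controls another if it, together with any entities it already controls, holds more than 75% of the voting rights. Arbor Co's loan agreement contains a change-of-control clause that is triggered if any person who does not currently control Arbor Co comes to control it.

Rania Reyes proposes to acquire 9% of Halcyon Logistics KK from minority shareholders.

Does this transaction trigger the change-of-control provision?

The purchase changes only Rania's holdings, so Rania is the only person who could newly come to control Arbor.
Rania's largest direct stake is 56% in Northlake, which does not meet the threshold, so Rania controls no company.
Neither Rania nor any entity Rania controls holds any voting interest in Arbor.
So before the transaction, Rania does not control Arbor.
After the purchase, Rania holds 9% of Halcyon directly.
Rania's side now holds 9% of Halcyon, not > 75%, so Rania still does not control Halcyon.
After the transaction, neither Rania nor any entity Rania controls holds a voting interest in Arbor, so Rania still does not control it.
No new person acquires control, so the clause is not triggered.

No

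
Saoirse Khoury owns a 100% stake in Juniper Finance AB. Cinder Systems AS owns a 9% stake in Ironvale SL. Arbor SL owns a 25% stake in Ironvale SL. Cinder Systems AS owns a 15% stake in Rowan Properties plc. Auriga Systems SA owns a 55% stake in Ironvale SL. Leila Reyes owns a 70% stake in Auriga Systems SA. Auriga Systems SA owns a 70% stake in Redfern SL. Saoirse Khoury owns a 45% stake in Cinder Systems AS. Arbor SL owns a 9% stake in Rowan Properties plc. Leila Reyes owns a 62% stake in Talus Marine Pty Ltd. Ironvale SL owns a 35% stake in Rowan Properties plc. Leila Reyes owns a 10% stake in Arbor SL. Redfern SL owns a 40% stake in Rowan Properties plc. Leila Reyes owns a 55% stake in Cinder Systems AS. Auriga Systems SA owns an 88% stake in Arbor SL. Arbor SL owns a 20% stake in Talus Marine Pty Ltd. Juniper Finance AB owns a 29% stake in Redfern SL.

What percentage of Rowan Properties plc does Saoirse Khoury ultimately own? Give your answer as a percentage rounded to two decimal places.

Saoirse reaches Rowan along 3 paths.
Via Cinder: 45% × 15% = 6.75%.
Via Cinder → Ironvale: 45% × 9% × 35% = 1.4175%.
Via Juniper → Redfern: 100% × 29% × 40% = 11.6%.
Total: 6.75% + 1.4175% + 11.6% = 19.7675%.
Rounded: 19.77%.

19.77%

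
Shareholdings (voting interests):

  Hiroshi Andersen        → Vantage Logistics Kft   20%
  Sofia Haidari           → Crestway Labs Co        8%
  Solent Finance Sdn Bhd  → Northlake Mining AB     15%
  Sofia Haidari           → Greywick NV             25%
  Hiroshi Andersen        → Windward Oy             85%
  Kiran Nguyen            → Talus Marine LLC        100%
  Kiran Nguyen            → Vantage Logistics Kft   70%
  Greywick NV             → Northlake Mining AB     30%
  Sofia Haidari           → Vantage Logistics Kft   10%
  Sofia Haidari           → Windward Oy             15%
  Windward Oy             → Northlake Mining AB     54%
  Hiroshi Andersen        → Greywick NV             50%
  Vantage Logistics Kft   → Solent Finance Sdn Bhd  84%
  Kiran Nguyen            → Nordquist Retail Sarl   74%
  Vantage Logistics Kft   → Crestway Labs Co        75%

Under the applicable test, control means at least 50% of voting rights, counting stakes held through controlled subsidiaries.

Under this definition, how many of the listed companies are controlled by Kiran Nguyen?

Kiran holds 70% of Vantage, so Kiran controls Vantage.
Vantage holds 84% of Solent, so Kiran controls Solent.
Kiran holds 100% of Talus, so Kiran controls Talus.
Kiran holds 74% of Nordquist, so Kiran controls Nordquist.
Vantage holds 75% of Crestway, so Kiran controls Crestway.
No other company's threshold is met.
Kiran controls 5 companies.

5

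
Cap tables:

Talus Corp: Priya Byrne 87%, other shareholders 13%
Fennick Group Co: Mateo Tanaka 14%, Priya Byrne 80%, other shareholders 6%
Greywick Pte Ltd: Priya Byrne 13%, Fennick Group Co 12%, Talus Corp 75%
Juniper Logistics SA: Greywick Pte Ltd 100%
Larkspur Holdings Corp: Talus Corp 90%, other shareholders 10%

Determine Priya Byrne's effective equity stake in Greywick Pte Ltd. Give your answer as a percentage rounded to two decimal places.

87.85%

Priya reaches Greywick along 3 paths.
Direct stake: 13% = 13%.
Via Fennick: 80% × 12% = 9.6%.
Via Talus: 87% × 75% = 65.25%.
Total: 13% + 9.6% + 65.25% = 87.85%.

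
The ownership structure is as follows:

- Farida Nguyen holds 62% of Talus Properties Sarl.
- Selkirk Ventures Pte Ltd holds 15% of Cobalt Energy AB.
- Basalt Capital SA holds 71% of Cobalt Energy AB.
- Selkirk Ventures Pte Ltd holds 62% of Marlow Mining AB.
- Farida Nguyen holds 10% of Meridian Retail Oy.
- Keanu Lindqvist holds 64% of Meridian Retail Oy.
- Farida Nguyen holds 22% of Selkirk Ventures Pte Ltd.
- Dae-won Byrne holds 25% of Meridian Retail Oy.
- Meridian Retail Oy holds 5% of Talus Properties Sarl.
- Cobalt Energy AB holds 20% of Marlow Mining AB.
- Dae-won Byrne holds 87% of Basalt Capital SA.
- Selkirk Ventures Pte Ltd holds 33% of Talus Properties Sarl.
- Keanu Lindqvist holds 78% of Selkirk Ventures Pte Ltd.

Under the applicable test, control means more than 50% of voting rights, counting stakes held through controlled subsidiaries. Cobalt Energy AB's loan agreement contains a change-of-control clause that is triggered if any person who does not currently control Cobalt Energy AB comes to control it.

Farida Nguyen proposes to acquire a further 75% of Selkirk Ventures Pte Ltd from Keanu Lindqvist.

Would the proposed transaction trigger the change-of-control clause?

No

The purchase adds only to Farida's holdings (Keanu's stake shrinks), so Farida is the only person who could newly come to control Cobalt.
Farida holds 62% of Talus, so Farida controls Talus.
Neither Farida nor any entity Farida controls holds any voting interest in Cobalt.
So before the transaction, Farida does not control Cobalt.
After the purchase, Farida's direct stake in Selkirk rises to 22% + 75% = 97%, and Keanu's stake falls to 3%.
Farida holds 97% of Selkirk, so Farida controls Selkirk.
Selkirk holds 62% of Marlow, so Farida controls Marlow.
Farida and Selkirk together hold 62% + 33% = 95% of Talus, so Farida controls Talus.
After the transaction, Farida's side holds 15% of Cobalt, not > 50%, so Farida still does not control Cobalt.
No new person acquires control, so the clause is not triggered.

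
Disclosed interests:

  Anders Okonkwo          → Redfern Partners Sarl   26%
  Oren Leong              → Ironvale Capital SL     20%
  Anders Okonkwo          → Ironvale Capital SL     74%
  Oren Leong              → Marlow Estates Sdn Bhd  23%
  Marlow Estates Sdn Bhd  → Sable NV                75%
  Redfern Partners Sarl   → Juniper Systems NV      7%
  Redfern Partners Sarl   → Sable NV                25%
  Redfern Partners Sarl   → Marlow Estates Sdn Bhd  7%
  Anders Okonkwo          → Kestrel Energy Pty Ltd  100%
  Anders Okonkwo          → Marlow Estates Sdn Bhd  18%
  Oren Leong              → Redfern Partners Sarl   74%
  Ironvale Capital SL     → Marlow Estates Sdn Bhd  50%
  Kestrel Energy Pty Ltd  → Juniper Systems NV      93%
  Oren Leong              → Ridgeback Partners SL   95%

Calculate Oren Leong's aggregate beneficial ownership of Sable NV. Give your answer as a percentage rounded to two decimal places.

Oren reaches Sable along 4 paths.
Via Marlow: 23% × 75% = 17.25%.
Via Ironvale → Marlow: 20% × 50% × 75% = 7.5%.
Via Redfern → Marlow: 74% × 7% × 75% = 3.885%.
Via Redfern: 74% × 25% = 18.5%.
Total: 17.25% + 7.5% + 3.885% + 18.5% = 47.135%.
Rounded: 47.14%.

47.14%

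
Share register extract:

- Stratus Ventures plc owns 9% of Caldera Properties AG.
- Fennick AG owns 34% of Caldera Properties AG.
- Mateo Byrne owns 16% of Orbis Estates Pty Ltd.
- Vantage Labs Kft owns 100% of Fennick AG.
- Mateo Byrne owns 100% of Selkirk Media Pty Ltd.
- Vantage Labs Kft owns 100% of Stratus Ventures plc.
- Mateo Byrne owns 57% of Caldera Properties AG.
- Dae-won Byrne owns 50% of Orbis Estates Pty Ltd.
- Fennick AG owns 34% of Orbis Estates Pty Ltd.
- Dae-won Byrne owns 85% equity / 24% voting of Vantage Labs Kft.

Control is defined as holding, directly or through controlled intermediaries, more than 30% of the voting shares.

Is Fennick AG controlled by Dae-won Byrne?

No

Dae-won holds 50% of Orbis, so Dae-won controls Orbis.
Neither Dae-won nor any entity Dae-won controls holds any voting interest in Fennick.
So Dae-won does not control Fennick.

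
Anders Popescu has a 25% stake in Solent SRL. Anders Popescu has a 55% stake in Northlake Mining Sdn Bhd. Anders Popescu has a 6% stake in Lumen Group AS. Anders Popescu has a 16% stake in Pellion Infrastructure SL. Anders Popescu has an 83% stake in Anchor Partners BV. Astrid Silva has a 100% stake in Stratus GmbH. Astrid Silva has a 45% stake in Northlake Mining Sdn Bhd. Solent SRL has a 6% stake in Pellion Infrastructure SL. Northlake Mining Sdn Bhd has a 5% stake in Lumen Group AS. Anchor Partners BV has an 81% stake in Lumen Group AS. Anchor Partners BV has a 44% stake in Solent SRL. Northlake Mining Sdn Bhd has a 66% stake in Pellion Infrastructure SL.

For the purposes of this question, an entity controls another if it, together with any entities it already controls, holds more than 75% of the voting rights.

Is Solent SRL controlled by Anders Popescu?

Anders holds 83% of Anchor, so Anders controls Anchor.
Anders and Anchor together hold 6% + 81% = 87% of Lumen, so Anders controls Lumen.
In Solent, Anders's side holds only 44% + 25% = 69%, not > 75%.
So Anders does not control Solent.

No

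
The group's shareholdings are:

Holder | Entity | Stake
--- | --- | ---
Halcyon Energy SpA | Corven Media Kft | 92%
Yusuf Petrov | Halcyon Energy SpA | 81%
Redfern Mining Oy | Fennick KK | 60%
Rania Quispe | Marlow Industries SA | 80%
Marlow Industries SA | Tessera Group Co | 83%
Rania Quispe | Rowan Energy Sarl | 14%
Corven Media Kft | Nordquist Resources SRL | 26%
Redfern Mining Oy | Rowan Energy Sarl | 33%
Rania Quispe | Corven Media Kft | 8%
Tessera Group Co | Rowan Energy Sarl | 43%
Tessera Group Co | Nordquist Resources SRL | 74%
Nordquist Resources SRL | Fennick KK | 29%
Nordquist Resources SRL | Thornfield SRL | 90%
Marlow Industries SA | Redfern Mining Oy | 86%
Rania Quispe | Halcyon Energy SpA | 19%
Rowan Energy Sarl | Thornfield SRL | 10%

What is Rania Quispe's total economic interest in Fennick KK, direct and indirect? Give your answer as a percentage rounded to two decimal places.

57.45%

Rania reaches Fennick along 4 paths.
Via Marlow → Redfern: 80% × 86% × 60% = 41.28%.
Via Marlow → Tessera → Nordquist: 80% × 83% × 74% × 29% = 14.24944%.
Via Corven → Nordquist: 8% × 26% × 29% = 0.6032%.
Via Halcyon → Corven → Nordquist: 19% × 92% × 26% × 29% = 1.317992%.
Total: 41.28% + 14.24944% + 0.6032% + 1.317992% = 57.450632%.
Rounded: 57.45%.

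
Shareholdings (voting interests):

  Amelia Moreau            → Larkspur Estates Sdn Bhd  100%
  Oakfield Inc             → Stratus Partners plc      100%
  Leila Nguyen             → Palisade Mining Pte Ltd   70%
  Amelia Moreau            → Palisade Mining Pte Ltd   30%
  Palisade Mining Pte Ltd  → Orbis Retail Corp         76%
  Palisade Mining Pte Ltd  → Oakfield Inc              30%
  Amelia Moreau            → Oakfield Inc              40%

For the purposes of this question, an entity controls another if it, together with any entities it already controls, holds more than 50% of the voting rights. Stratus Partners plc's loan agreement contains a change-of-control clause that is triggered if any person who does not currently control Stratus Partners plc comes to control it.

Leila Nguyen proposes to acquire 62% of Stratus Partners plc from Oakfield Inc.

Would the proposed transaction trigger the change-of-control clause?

Yes

The purchase adds only to Leila's holdings (Oakfield's stake shrinks), so Leila is the only person who could newly come to control Stratus.
Leila holds 70% of Palisade, so Leila controls Palisade.
Palisade holds 76% of Orbis, so Leila controls Orbis.
Neither Leila nor any entity Leila controls holds any voting interest in Stratus.
So before the transaction, Leila does not control Stratus.
After the purchase, Leila holds 62% of Stratus directly, and Oakfield's stake falls to 38%.
Leila holds 62% of Stratus, so Leila controls Stratus.
Leila did not control Stratus before and does after, so the clause is triggered.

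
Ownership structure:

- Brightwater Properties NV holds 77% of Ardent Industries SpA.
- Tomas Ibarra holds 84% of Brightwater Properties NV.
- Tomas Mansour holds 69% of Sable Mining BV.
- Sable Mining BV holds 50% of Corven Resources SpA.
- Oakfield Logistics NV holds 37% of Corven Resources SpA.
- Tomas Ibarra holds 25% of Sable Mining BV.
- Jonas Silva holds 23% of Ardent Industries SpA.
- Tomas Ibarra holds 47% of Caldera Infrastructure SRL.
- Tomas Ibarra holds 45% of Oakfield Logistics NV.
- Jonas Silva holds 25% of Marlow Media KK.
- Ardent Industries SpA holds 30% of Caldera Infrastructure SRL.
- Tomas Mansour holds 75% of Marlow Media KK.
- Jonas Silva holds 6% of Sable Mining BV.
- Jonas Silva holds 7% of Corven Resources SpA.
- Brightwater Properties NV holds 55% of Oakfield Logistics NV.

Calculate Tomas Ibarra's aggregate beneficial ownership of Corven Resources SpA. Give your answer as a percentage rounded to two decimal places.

Tomas Ibarra reaches Corven along 3 paths.
Via Sable: 25% × 50% = 12.5%.
Via Oakfield: 45% × 37% = 16.65%.
Via Brightwater → Oakfield: 84% × 55% × 37% = 17.094%.
Total: 12.5% + 16.65% + 17.094% = 46.244%.
Rounded: 46.24%.

46.24%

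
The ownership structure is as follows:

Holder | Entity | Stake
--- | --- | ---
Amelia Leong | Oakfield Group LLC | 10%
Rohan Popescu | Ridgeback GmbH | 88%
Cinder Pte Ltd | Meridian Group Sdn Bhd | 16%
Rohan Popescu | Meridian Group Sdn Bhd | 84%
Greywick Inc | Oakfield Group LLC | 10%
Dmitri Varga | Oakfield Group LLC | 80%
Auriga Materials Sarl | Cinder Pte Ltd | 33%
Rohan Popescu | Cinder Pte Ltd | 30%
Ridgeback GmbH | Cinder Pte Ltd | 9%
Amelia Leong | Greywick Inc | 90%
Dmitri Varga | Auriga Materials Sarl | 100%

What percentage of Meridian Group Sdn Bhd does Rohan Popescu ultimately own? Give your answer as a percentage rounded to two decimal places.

Rohan reaches Meridian along 3 paths.
Via Ridgeback → Cinder: 88% × 9% × 16% = 1.2672%.
Via Cinder: 30% × 16% = 4.8%.
Direct stake: 84% = 84%.
Total: 1.2672% + 4.8% + 84% = 90.0672%.
Rounded: 90.07%.

90.07%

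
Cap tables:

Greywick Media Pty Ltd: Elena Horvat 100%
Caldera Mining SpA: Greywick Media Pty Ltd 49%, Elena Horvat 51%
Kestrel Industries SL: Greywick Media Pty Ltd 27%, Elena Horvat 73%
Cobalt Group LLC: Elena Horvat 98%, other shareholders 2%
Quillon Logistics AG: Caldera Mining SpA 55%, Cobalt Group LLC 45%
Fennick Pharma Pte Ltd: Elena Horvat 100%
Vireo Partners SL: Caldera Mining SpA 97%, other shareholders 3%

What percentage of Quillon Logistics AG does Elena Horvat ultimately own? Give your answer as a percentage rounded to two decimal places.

Elena reaches Quillon along 3 paths.
Via Greywick → Caldera: 100% × 49% × 55% = 26.95%.
Via Caldera: 51% × 55% = 28.05%.
Via Cobalt: 98% × 45% = 44.1%.
Total: 26.95% + 28.05% + 44.1% = 99.1%.
Rounded: 99.10%.

99.10%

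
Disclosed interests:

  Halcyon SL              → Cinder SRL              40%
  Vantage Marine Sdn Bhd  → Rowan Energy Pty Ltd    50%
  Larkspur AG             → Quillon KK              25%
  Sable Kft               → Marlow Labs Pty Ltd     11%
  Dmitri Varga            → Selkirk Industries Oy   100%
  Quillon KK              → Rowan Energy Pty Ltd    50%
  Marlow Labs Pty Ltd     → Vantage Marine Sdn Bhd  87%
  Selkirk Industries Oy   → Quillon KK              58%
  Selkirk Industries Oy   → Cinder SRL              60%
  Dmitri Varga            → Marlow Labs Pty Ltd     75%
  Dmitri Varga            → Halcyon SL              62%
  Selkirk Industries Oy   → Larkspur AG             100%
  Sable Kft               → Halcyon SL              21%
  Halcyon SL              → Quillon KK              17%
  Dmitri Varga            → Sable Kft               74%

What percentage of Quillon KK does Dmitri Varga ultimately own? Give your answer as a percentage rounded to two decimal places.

Dmitri reaches Quillon along 4 paths.
Via Halcyon: 62% × 17% = 10.54%.
Via Sable → Halcyon: 74% × 21% × 17% = 2.6418%.
Via Selkirk → Larkspur: 100% × 100% × 25% = 25%.
Via Selkirk: 100% × 58% = 58%.
Total: 10.54% + 2.6418% + 25% + 58% = 96.1818%.
Rounded: 96.18%.

96.18%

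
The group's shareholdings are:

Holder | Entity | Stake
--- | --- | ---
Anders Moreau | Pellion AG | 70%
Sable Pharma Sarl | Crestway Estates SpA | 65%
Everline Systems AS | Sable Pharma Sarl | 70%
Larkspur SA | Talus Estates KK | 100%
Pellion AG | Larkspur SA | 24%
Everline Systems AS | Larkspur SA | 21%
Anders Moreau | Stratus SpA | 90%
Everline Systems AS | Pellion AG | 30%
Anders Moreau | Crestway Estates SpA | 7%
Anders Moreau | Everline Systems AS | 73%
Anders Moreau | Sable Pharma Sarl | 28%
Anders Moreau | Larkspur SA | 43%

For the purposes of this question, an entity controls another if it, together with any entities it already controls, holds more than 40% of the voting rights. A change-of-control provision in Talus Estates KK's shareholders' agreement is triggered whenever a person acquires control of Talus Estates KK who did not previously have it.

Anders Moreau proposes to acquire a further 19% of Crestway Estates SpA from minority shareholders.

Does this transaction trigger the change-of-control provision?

No

The purchase changes only Anders's holdings, so Anders is the only person who could newly come to control Talus.
Anders holds 73% of Everline, so Anders controls Everline.
Everline and Anders together hold 30% + 70% = 100% of Pellion, so Anders controls Pellion.
Pellion and Everline and Anders together hold 24% + 21% + 43% = 88% of Larkspur, so Anders controls Larkspur.
Larkspur holds 100% of Talus, so Anders controls Talus.
So Anders already controls Talus before the transaction.
After the purchase, Anders's direct stake in Crestway rises to 7% + 19% = 26%.
Anders controlled Talus already, so this is not a new person acquiring control; every other person's position is unchanged or reduced.
No new person acquires control, so the clause is not triggered.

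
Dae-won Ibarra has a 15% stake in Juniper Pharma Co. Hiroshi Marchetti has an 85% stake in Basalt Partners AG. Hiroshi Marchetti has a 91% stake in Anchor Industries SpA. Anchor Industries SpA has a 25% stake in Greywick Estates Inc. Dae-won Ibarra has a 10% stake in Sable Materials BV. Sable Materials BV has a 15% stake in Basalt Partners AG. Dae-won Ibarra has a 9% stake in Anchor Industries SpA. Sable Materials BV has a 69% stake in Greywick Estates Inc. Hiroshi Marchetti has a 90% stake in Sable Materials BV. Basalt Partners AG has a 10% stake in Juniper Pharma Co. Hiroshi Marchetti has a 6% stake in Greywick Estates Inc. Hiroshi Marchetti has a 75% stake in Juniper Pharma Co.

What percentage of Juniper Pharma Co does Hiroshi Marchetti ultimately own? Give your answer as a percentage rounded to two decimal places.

Hiroshi reaches Juniper along 3 paths.
Direct stake: 75% = 75%.
Via Basalt: 85% × 10% = 8.5%.
Via Sable → Basalt: 90% × 15% × 10% = 1.35%.
Total: 75% + 8.5% + 1.35% = 84.85%.

84.85%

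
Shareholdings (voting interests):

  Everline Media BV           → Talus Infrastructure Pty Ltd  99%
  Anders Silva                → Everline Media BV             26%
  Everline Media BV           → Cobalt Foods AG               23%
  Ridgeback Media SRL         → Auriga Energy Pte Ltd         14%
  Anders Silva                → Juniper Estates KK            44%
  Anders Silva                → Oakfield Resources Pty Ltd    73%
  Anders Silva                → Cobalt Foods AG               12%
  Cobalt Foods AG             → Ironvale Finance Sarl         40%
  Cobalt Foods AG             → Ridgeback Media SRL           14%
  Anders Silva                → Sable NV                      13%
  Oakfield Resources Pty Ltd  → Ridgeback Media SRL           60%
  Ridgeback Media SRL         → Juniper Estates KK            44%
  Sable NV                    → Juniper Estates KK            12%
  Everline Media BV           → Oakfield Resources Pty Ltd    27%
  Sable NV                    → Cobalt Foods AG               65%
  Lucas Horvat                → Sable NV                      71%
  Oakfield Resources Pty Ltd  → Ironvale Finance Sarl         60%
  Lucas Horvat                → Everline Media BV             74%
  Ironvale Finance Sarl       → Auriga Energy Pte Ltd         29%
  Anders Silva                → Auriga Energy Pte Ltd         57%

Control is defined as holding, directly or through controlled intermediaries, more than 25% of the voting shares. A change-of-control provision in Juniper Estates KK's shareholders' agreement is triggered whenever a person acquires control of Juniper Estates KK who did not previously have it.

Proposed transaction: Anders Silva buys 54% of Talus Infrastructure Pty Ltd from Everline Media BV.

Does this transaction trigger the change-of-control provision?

The purchase adds only to Anders's holdings (Everline's stake shrinks), so Anders is the only person who could newly come to control Juniper.
Anders holds 26% of Everline, so Anders controls Everline.
Everline and Anders together hold 27% + 73% = 100% of Oakfield, so Anders controls Oakfield.
Anders and Everline together hold 12% + 23% = 35% of Cobalt, so Anders controls Cobalt.
Oakfield and Cobalt together hold 60% + 14% = 74% of Ridgeback, so Anders controls Ridgeback.
Anders and Ridgeback together hold 44% + 44% = 88% of Juniper, so Anders controls Juniper.
So Anders already controls Juniper before the transaction.
After the purchase, Anders holds 54% of Talus directly, and Everline's stake falls to 45%.
Anders controlled Juniper already, so this is not a new person acquiring control; every other person's position is unchanged or reduced.
No new person acquires control, so the clause is not triggered.

No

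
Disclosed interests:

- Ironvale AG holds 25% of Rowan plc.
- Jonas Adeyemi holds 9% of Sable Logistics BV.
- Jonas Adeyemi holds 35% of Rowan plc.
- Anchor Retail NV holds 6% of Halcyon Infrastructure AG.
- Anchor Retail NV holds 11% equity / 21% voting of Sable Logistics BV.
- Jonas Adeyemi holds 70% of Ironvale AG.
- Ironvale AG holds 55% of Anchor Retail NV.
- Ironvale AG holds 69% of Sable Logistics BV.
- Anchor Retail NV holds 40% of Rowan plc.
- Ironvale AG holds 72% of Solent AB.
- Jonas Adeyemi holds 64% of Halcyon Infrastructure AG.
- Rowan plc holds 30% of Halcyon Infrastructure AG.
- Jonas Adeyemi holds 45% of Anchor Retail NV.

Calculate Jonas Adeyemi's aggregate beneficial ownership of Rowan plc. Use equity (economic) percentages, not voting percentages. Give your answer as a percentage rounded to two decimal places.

85.90%

Jonas reaches Rowan along 4 paths.
Via Ironvale: 70% × 25% = 17.5%.
Direct stake: 35% = 35%.
Via Anchor: 45% × 40% = 18%.
Via Ironvale → Anchor: 70% × 55% × 40% = 15.4%.
Total: 17.5% + 35% + 18% + 15.4% = 85.9%.
Rounded: 85.90%.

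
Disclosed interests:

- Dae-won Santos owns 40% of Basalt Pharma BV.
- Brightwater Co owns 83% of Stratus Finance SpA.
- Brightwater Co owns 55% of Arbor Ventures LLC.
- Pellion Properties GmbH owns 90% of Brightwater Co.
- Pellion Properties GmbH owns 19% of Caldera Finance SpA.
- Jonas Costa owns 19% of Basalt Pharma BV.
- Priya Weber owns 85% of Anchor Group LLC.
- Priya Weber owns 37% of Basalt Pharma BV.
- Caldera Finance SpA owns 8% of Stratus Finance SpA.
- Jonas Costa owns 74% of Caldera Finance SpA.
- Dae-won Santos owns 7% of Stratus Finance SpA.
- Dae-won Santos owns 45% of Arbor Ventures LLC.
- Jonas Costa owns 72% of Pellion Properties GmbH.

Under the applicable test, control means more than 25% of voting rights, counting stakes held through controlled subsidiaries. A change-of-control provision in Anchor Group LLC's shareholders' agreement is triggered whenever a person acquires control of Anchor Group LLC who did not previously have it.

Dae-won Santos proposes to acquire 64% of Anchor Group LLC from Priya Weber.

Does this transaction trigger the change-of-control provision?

Yes

The purchase adds only to Dae-won's holdings (Priya's stake shrinks), so Dae-won is the only person who could newly come to control Anchor.
Dae-won holds 40% of Basalt, so Dae-won controls Basalt.
Dae-won holds 45% of Arbor, so Dae-won controls Arbor.
Neither Dae-won nor any entity Dae-won controls holds any voting interest in Anchor.
So before the transaction, Dae-won does not control Anchor.
After the purchase, Dae-won holds 64% of Anchor directly, and Priya's stake falls to 21%.
Dae-won holds 64% of Anchor, so Dae-won controls Anchor.
Dae-won did not control Anchor before and does after, so the clause is triggered.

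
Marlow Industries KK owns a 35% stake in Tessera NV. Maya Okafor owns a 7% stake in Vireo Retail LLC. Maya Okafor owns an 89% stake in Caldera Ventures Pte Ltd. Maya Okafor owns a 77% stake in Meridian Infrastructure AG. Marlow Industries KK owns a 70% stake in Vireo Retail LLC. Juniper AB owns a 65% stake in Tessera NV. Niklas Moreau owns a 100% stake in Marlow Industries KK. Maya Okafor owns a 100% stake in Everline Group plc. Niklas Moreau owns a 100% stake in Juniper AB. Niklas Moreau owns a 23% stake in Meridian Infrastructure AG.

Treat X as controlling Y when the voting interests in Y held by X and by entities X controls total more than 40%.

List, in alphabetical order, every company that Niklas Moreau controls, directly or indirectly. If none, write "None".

Niklas holds 100% of Juniper, so Niklas controls Juniper.
Niklas holds 100% of Marlow, so Niklas controls Marlow.
Marlow holds 70% of Vireo, so Niklas controls Vireo.
Juniper and Marlow together hold 65% + 35% = 100% of Tessera, so Niklas controls Tessera.
No other company's threshold is met.

Juniper AB, Marlow Industries KK, Tessera NV, Vireo Retail LLC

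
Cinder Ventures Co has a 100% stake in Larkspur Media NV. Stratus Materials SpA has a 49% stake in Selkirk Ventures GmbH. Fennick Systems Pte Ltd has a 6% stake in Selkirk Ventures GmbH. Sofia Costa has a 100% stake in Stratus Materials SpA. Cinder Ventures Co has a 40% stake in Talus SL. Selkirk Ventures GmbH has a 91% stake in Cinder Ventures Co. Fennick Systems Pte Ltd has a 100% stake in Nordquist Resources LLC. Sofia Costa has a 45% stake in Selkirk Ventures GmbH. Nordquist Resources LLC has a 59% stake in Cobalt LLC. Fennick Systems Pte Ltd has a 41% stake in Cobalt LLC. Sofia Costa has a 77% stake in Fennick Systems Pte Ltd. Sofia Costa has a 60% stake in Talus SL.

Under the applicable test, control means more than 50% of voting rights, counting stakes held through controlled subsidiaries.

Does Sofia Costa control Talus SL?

Sofia holds 77% of Fennick, so Sofia controls Fennick.
Sofia holds 100% of Stratus, so Sofia controls Stratus.
Stratus and Sofia and Fennick together hold 49% + 45% + 6% = 100% of Selkirk, so Sofia controls Selkirk.
Selkirk holds 91% of Cinder, so Sofia controls Cinder.
Sofia and Cinder together hold 60% + 40% = 100% of Talus, so Sofia controls Talus.

Yes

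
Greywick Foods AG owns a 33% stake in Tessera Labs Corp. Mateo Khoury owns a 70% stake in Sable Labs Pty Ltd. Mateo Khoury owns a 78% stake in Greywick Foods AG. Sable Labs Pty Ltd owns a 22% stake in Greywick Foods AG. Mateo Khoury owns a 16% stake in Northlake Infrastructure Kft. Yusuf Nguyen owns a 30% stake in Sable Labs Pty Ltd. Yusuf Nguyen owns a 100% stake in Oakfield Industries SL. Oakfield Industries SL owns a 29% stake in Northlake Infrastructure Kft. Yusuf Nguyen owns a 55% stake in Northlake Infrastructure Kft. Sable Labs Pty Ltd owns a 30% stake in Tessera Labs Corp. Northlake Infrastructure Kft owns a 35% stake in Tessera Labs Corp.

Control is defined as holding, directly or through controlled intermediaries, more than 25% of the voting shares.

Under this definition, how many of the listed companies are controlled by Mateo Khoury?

3

Mateo holds 70% of Sable, so Mateo controls Sable.
Mateo and Sable together hold 78% + 22% = 100% of Greywick, so Mateo controls Greywick.
Sable and Greywick together hold 30% + 33% = 63% of Tessera, so Mateo controls Tessera.
No other company's threshold is met.
Mateo controls 3 companies.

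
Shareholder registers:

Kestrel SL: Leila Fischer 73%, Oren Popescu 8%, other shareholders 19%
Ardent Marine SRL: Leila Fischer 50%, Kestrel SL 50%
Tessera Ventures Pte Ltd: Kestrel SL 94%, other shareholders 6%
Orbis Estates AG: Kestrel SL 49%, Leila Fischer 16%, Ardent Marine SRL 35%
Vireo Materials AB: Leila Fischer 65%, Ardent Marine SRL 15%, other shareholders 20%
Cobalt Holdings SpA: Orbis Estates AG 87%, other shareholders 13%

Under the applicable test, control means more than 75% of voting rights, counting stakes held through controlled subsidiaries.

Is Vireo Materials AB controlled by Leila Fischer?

No

Leila's largest direct stake is 73% in Kestrel, which does not meet the threshold, so Leila controls no company.
In Vireo, Leila's side holds only 65%, not > 75%.
So Leila does not control Vireo.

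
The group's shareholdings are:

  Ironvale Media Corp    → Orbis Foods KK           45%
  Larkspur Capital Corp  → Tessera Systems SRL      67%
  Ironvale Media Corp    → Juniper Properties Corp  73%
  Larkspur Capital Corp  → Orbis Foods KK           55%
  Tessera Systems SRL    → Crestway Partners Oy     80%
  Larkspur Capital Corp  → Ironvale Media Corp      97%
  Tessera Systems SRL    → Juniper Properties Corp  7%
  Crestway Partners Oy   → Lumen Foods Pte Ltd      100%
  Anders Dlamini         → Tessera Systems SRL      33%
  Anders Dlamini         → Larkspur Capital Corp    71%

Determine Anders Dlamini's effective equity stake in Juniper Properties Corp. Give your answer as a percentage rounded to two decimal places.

Anders reaches Juniper along 3 paths.
Via Larkspur → Tessera: 71% × 67% × 7% = 3.3299%.
Via Tessera: 33% × 7% = 2.31%.
Via Larkspur → Ironvale: 71% × 97% × 73% = 50.2751%.
Total: 3.3299% + 2.31% + 50.2751% = 55.915%.
Rounded: 55.92%.

55.92%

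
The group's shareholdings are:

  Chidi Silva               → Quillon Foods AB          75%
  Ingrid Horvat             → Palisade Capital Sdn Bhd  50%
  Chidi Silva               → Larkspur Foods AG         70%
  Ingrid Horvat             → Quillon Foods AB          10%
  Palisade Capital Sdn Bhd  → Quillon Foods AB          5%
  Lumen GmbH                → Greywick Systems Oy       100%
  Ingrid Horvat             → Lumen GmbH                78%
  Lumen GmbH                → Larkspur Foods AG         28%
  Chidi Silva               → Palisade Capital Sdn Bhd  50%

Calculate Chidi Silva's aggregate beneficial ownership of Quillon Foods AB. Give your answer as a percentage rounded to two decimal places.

77.50%

Chidi reaches Quillon along 2 paths.
Direct stake: 75% = 75%.
Via Palisade: 50% × 5% = 2.5%.
Total: 75% + 2.5% = 77.5%.
Rounded: 77.50%.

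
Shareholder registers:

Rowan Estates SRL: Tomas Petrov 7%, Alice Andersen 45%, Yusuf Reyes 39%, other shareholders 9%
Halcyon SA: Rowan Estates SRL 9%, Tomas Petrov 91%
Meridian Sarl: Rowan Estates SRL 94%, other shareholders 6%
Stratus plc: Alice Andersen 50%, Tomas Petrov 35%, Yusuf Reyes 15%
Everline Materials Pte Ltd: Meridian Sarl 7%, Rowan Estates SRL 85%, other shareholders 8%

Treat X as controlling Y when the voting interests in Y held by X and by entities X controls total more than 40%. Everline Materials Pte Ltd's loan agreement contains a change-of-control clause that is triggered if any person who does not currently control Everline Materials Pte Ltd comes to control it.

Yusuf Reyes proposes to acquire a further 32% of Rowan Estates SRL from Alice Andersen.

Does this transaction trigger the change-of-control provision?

The purchase adds only to Yusuf's holdings (Alice's stake shrinks), so Yusuf is the only person who could newly come to control Everline.
Yusuf's largest direct stake is 39% in Rowan, which does not meet the threshold, so Yusuf controls no company.
Neither Yusuf nor any entity Yusuf controls holds any voting interest in Everline.
So before the transaction, Yusuf does not control Everline.
After the purchase, Yusuf's direct stake in Rowan rises to 39% + 32% = 71%, and Alice's stake falls to 13%.
Yusuf holds 71% of Rowan, so Yusuf controls Rowan.
Rowan holds 94% of Meridian, so Yusuf controls Meridian.
Meridian and Rowan together hold 7% + 85% = 92% of Everline, so Yusuf controls Everline.
Yusuf did not control Everline before and does after, so the clause is triggered.

Yes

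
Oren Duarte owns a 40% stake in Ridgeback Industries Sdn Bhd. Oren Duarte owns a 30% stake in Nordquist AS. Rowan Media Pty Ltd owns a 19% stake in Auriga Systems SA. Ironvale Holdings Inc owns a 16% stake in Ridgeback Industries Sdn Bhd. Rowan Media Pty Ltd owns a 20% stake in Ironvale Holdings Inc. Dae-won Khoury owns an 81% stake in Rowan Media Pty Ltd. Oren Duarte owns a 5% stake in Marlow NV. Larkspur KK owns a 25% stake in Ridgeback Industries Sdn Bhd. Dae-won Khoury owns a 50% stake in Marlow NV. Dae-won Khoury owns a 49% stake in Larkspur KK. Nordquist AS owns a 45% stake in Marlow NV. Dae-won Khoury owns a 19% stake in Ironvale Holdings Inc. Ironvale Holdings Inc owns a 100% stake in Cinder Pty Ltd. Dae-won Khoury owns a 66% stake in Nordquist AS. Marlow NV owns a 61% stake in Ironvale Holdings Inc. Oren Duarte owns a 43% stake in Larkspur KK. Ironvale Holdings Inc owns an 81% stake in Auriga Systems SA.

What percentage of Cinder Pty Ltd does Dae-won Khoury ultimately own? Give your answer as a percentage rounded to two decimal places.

Dae-won reaches Cinder along 4 paths.
Via Nordquist → Marlow → Ironvale: 66% × 45% × 61% × 100% = 18.117%.
Via Marlow → Ironvale: 50% × 61% × 100% = 30.5%.
Via Ironvale: 19% × 100% = 19%.
Via Rowan → Ironvale: 81% × 20% × 100% = 16.2%.
Total: 18.117% + 30.5% + 19% + 16.2% = 83.817%.
Rounded: 83.82%.

83.82%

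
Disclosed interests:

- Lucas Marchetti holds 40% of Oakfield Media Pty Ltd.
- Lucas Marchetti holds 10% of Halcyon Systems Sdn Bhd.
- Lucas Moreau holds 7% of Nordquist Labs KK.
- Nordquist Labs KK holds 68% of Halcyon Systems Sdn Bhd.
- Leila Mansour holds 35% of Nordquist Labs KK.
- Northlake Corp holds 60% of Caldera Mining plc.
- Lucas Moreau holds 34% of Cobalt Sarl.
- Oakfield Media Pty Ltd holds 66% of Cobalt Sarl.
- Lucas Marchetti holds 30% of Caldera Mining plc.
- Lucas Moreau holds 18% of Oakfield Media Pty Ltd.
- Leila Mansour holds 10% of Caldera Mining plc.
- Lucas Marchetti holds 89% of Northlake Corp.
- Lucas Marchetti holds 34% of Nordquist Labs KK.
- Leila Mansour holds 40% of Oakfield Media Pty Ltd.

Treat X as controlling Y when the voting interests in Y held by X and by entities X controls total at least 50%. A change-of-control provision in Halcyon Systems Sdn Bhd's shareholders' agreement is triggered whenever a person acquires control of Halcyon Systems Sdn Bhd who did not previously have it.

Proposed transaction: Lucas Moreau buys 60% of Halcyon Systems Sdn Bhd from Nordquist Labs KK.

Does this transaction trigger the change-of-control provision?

Yes

The purchase adds only to Lucas Moreau's holdings (Nordquist's stake shrinks), so Lucas Moreau is the only person who could newly come to control Halcyon.
Lucas Moreau's largest direct stake is 34% in Cobalt, which does not meet the threshold, so Lucas Moreau controls no company.
Neither Lucas Moreau nor any entity Lucas Moreau controls holds any voting interest in Halcyon.
So before the transaction, Lucas Moreau does not control Halcyon.
After the purchase, Lucas Moreau holds 60% of Halcyon directly, and Nordquist's stake falls to 8%.
Lucas Moreau holds 60% of Halcyon, so Lucas Moreau controls Halcyon.
Lucas Moreau did not control Halcyon before and does after, so the clause is triggered.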